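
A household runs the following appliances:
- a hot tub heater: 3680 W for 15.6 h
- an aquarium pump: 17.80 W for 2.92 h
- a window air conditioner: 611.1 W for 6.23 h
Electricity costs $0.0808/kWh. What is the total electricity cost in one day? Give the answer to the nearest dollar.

$5

hot tub heater: 3680 W × 15.6 h = 57,408 Wh = 57.41 kWh
aquarium pump: 17.80 W × 2.92 h = 52 Wh = 0.05198 kWh
window air conditioner: 611.1 W × 6.23 h = 3,807 Wh = 3.807 kWh
Total energy = 57.41 + 0.05198 + 3.807 = 61.27 kWh
Cost = 61.27 kWh × $0.0808 = $4.95 ≈ $5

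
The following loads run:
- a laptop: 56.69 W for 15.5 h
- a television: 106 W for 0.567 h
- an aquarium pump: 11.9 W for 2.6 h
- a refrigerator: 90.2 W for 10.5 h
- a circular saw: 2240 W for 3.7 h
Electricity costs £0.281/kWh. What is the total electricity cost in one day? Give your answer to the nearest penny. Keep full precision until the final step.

laptop: 56.69 W × 15.5 h = 879 Wh = 0.8787 kWh
television: 106 W × 0.567 h = 60 Wh = 0.0601 kWh
aquarium pump: 11.9 W × 2.6 h = 31 Wh = 0.03094 kWh
refrigerator: 90.2 W × 10.5 h = 947 Wh = 0.9471 kWh
circular saw: 2240 W × 3.7 h = 8,288 Wh = 8.288 kWh
Total energy = 0.8787 + 0.0601 + 0.03094 + 0.9471 + 8.288 = 10.2 kWh
Cost = 10.2 kWh × £0.281 = £2.87

£2.87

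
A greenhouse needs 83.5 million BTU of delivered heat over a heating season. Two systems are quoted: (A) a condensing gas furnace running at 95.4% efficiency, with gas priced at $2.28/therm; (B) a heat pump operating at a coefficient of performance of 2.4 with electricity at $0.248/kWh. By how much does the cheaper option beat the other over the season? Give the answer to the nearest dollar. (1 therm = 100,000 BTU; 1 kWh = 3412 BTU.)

Heat load = 83.5 × 10⁶ BTU = 83,500,000 BTU
Gas: input = 83,500,000 / 0.954 = 87,526,205 BTU = 875.3 therm → 875.3 × $2.28 = $1,995.60
Heat pump: 83,500,000 BTU / 3412 = 24,470 kWh heat; / 2.4 = 10,200 kWh in → × $0.248 = $2,528.82
Difference = |$1,995.60 − $2,528.82| = $533.22 ≈ $533

$533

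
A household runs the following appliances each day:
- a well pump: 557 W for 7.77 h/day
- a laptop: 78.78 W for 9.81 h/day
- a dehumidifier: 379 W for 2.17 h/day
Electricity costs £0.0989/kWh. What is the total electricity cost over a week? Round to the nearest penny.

well pump: 557 W × 7.77 h × 7 d = 30,295 Wh = 30.3 kWh
laptop: 78.78 W × 9.81 h × 7 d = 5,410 Wh = 5.41 kWh
dehumidifier: 379 W × 2.17 h × 7 d = 5,757 Wh = 5.757 kWh
Total energy = 30.3 + 5.41 + 5.757 = 41.46 kWh
Cost = 41.46 kWh × £0.0989 = £4.10

£4.10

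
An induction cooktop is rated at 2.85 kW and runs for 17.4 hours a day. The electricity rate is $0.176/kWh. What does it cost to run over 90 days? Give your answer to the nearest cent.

$785.51

Energy = 2850 W × 17.4 h/day × 90 days = 4,463,100 Wh = 4,463 kWh
Cost = 4,463 kWh × $0.176/kWh = $785.51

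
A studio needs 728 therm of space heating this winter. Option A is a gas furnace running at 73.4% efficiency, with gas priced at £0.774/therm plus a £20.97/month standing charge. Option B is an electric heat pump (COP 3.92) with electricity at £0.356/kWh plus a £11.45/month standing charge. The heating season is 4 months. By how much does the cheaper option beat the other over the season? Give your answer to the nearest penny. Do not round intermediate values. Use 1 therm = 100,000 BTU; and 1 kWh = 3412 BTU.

£1131.95

Heat load = 728 therm × 100,000 = 72,800,000 BTU
Gas: input = 72,800,000 / 0.734 = 99,182,561 BTU = 991.8 therm → 991.8 × £0.774 = £767.67; + 4 × £20.97 standing = £851.55
Heat pump: 72,800,000 BTU / 3412 = 21,340 kWh heat; / 3.92 = 5,443 kWh in → × £0.356 = £1,937.70; + 4 × £11.45 standing = £1,983.50
Difference = |£851.55 − £1,983.50| = £1,131.95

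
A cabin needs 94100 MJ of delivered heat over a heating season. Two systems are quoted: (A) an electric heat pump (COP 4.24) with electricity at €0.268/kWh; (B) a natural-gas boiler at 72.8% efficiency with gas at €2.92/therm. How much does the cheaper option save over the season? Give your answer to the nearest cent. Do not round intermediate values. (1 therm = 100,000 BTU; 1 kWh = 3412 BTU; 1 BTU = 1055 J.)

€1925.24

Heat load = 94100 MJ = 94,100,000,000 J / 1055 = 89,194,313 BTU
Gas: input = 89,194,313 / 0.728 = 122,519,660 BTU = 1,225 therm → 1,225 × €2.92 = €3,577.57
Heat pump: 89,194,313 BTU / 3412 = 26,140 kWh heat; / 4.24 = 6,165 kWh in → × €0.268 = €1,652.33
Difference = |€3,577.57 − €1,652.33| = €1,925.24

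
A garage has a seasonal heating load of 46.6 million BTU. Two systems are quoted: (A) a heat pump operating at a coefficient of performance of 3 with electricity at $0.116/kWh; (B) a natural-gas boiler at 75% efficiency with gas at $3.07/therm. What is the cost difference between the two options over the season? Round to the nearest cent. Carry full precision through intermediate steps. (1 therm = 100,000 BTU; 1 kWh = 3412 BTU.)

Heat load = 46.6 × 10⁶ BTU = 46,600,000 BTU
Gas: input = 46,600,000 / 0.750 = 62,133,333 BTU = 621.3 therm → 621.3 × $3.07 = $1,907.49
Heat pump: 46,600,000 BTU / 3412 = 13,660 kWh heat; / 3 = 4,553 kWh in → × $0.116 = $528.10
Difference = |$1,907.49 − $528.10| = $1,379.40

$1379.40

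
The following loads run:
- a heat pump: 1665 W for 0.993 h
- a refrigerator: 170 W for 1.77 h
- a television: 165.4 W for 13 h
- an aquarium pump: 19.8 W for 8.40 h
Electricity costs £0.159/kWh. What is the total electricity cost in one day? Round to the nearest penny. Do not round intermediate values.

£0.68

heat pump: 1665 W × 0.993 h = 1,653 Wh = 1.653 kWh
refrigerator: 170 W × 1.77 h = 301 Wh = 0.3009 kWh
television: 165.4 W × 13 h = 2,150 Wh = 2.15 kWh
aquarium pump: 19.8 W × 8.40 h = 166 Wh = 0.1663 kWh
Total energy = 1.653 + 0.3009 + 2.15 + 0.1663 = 4.271 kWh
Cost = 4.271 kWh × £0.159 = £0.68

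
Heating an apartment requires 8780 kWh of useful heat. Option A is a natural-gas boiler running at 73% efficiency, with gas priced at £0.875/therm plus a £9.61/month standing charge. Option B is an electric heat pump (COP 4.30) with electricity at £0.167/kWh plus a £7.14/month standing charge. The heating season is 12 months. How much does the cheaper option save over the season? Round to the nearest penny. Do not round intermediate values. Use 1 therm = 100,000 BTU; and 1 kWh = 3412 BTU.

Heat load = 8780 kWh × 3412 = 29,957,360 BTU
Gas: input = 29,957,360 / 0.73 = 41,037,479 BTU = 410.4 therm → 410.4 × £0.875 = £359.08; + 12 × £9.61 standing = £474.40
Heat pump: 29,957,360 BTU / 3412 = 8,780 kWh heat; / 4.30 = 2,042 kWh in → × £0.167 = £340.99; + 12 × £7.14 standing = £426.67
Difference = |£474.40 − £426.67| = £47.73

£47.73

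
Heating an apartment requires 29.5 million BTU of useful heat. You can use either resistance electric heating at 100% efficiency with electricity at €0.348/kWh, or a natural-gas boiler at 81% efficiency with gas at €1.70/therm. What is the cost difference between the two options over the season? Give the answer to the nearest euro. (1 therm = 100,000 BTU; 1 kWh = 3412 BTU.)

Heat load = 29.5 × 10⁶ BTU = 29,500,000 BTU
Gas: input = 29,500,000 / 0.81 = 36,419,753 BTU = 364.2 therm → 364.2 × €1.70 = €619.14
Electric: 29,500,000 BTU / 3412 = 8,646 kWh → × €0.348 = €3,008.79
Difference = |€619.14 − €3,008.79| = €2,389.66 ≈ €2390

€2390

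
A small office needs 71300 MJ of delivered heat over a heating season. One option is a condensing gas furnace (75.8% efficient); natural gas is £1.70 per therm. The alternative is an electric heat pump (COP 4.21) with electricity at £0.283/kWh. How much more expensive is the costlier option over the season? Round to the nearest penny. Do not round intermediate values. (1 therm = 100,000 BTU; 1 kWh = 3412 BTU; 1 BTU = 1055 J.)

Heat load = 71300 MJ = 71,300,000,000 J / 1055 = 67,582,938 BTU
Gas: input = 67,582,938 / 0.758 = 89,159,549 BTU = 891.6 therm → 891.6 × £1.70 = £1,515.71
Heat pump: 67,582,938 BTU / 3412 = 19,810 kWh heat; / 4.21 = 4,705 kWh in → × £0.283 = £1,331.47
Difference = |£1,515.71 − £1,331.47| = £184.24

£184.24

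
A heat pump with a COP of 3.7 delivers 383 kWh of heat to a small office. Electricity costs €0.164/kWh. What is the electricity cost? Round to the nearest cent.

€16.98

Electrical input = 383 kWh / 3.7 = 103.5 kWh
Cost = 103.5 × €0.164/kWh = €16.98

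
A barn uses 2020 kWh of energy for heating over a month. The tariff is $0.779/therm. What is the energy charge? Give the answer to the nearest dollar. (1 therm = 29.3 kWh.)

$54

2020 kWh × (0.03413 therm/kWh) = 68.94 therm
Cost = 68.94 therm × $0.779/therm = $53.71 ≈ $54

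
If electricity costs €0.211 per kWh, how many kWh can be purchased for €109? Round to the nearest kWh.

€109 / €0.211 per kWh = 516.6 kWh

517 kWh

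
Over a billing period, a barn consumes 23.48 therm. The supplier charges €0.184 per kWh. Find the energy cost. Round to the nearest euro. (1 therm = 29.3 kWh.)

€127

23.48 therm × (29.3 kWh/therm) = 688 kWh
Cost = 688 kWh × €0.184/kWh = €126.59 ≈ €127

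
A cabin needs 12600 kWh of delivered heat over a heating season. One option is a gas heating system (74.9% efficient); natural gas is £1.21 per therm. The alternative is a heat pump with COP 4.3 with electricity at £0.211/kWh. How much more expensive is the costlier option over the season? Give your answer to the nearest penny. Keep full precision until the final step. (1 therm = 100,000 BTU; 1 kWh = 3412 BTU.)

Heat load = 12600 kWh × 3412 = 42,991,200 BTU
Gas: input = 42,991,200 / 0.749 = 57,398,131 BTU = 574 therm → 574 × £1.21 = £694.52
Heat pump: 42,991,200 BTU / 3412 = 12,600 kWh heat; / 4.3 = 2,930 kWh in → × £0.211 = £618.28
Difference = |£694.52 − £618.28| = £76.24

£76.24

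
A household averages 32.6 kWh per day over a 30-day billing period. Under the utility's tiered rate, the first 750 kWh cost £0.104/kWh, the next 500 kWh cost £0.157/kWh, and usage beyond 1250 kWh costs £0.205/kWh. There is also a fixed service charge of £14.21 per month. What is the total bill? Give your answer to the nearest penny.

£128.01

Usage = 32.6 kWh/day × 30 days = 978 kWh
First 750 kWh × £0.104 = £78.00
Next 228 kWh × £0.157 = £35.80
Remaining tier: 0 kWh (not reached)
Energy charge = £113.80; + service £14.21 = £128.01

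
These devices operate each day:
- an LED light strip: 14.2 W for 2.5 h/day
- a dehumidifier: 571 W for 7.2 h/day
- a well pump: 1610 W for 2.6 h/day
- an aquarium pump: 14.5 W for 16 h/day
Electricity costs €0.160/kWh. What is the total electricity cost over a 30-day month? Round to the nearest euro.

€41

LED light strip: 14.2 W × 2.5 h × 30 d = 1,065 Wh = 1.065 kWh
dehumidifier: 571 W × 7.2 h × 30 d = 123,336 Wh = 123.3 kWh
well pump: 1610 W × 2.6 h × 30 d = 125,580 Wh = 125.6 kWh
aquarium pump: 14.5 W × 16 h × 30 d = 6,960 Wh = 6.96 kWh
Total energy = 1.065 + 123.3 + 125.6 + 6.96 = 256.9 kWh
Cost = 256.9 kWh × €0.160 = €41.11 ≈ €41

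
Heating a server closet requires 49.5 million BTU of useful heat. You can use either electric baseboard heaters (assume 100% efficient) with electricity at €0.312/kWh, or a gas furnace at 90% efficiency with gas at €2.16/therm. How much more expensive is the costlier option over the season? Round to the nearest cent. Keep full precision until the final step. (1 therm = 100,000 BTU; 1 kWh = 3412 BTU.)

Heat load = 49.5 × 10⁶ BTU = 49,500,000 BTU
Gas: input = 49,500,000 / 0.90 = 55,000,000 BTU = 550 therm → 550 × €2.16 = €1,188.00
Electric: 49,500,000 BTU / 3412 = 14,510 kWh → × €0.312 = €4,526.38
Difference = |€1,188.00 − €4,526.38| = €3,338.38

€3338.38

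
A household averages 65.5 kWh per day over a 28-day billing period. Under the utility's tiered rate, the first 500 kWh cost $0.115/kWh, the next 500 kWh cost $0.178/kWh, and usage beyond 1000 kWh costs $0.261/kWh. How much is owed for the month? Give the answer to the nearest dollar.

$364

Usage = 65.5 kWh/day × 28 days = 1834 kWh
First 500 kWh × $0.115 = $57.50
Next 500 kWh × $0.178 = $89.00
Remaining 834 kWh × $0.261 = $217.67
Total = $364.17 ≈ $364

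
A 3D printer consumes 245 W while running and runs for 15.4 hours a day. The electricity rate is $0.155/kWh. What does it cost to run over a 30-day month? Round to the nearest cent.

$17.54

Energy = 245 W × 15.4 h/day × 30 days = 113,190 Wh = 113.2 kWh
Cost = 113.2 kWh × $0.155/kWh = $17.54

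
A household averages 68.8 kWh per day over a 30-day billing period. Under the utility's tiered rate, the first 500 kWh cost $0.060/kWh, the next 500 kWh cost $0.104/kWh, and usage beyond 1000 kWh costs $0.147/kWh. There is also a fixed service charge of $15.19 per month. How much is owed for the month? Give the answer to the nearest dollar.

Usage = 68.8 kWh/day × 30 days = 2064 kWh
First 500 kWh × $0.060 = $30.00
Next 500 kWh × $0.104 = $52.00
Remaining 1064 kWh × $0.147 = $156.41
Energy charge = $238.41; + service $15.19 = $253.60 ≈ $254

$254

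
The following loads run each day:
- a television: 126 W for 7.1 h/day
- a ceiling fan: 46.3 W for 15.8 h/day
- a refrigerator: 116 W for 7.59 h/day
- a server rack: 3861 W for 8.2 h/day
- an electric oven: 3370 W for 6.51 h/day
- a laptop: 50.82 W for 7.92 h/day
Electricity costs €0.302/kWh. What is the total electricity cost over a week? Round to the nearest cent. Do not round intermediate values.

€119.46

television: 126 W × 7.1 h × 7 d = 6,262 Wh = 6.262 kWh
ceiling fan: 46.3 W × 15.8 h × 7 d = 5,121 Wh = 5.121 kWh
refrigerator: 116 W × 7.59 h × 7 d = 6,163 Wh = 6.163 kWh
server rack: 3861 W × 8.2 h × 7 d = 221,621 Wh = 221.6 kWh
electric oven: 3370 W × 6.51 h × 7 d = 153,571 Wh = 153.6 kWh
laptop: 50.82 W × 7.92 h × 7 d = 2,817 Wh = 2.817 kWh
Total energy = 6.262 + 5.121 + 6.163 + 221.6 + 153.6 + 2.817 = 395.6 kWh
Cost = 395.6 kWh × €0.302 = €119.46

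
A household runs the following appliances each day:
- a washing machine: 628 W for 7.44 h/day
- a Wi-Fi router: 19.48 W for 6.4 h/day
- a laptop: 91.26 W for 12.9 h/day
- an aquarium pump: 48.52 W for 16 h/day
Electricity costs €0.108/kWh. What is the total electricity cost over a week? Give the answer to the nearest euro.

washing machine: 628 W × 7.44 h × 7 d = 32,706 Wh = 32.71 kWh
Wi-Fi router: 19.48 W × 6.4 h × 7 d = 873 Wh = 0.8727 kWh
laptop: 91.26 W × 12.9 h × 7 d = 8,241 Wh = 8.241 kWh
aquarium pump: 48.52 W × 16 h × 7 d = 5,434 Wh = 5.434 kWh
Total energy = 32.71 + 0.8727 + 8.241 + 5.434 = 47.25 kWh
Cost = 47.25 kWh × €0.108 = €5.10 ≈ €5

€5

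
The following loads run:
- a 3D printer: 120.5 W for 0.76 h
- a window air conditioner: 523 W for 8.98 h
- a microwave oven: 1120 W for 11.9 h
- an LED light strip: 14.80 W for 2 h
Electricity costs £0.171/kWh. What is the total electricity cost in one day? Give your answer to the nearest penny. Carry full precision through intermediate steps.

3D printer: 120.5 W × 0.76 h = 92 Wh = 0.09158 kWh
window air conditioner: 523 W × 8.98 h = 4,697 Wh = 4.697 kWh
microwave oven: 1120 W × 11.9 h = 13,328 Wh = 13.33 kWh
LED light strip: 14.80 W × 2 h = 30 Wh = 0.0296 kWh
Total energy = 0.09158 + 4.697 + 13.33 + 0.0296 = 18.15 kWh
Cost = 18.15 kWh × £0.171 = £3.10

£3.10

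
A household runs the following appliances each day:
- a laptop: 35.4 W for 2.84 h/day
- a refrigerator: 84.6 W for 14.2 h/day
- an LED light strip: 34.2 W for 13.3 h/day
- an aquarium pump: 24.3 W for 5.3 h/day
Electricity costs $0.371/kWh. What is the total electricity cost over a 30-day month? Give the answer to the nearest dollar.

laptop: 35.4 W × 2.84 h × 30 d = 3,016 Wh = 3.016 kWh
refrigerator: 84.6 W × 14.2 h × 30 d = 36,040 Wh = 36.04 kWh
LED light strip: 34.2 W × 13.3 h × 30 d = 13,646 Wh = 13.65 kWh
aquarium pump: 24.3 W × 5.3 h × 30 d = 3,864 Wh = 3.864 kWh
Total energy = 3.016 + 36.04 + 13.65 + 3.864 = 56.57 kWh
Cost = 56.57 kWh × $0.371 = $20.99 ≈ $21

$21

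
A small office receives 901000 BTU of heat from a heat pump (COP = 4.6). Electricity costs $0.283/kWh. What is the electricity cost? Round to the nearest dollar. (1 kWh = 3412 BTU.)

Heat delivered = 901,000 BTU / 3412 = 264.1 kWh
Electrical input = 264.1 kWh / 4.6 = 57.41 kWh
Cost = 57.41 × $0.283/kWh = $16.25 ≈ $16

$16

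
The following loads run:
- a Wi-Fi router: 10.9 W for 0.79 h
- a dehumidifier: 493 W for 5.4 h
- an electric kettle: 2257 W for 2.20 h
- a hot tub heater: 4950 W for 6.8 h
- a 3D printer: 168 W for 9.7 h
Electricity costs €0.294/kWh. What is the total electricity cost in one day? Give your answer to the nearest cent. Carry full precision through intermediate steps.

Wi-Fi router: 10.9 W × 0.79 h = 9 Wh = 0.008611 kWh
dehumidifier: 493 W × 5.4 h = 2,662 Wh = 2.662 kWh
electric kettle: 2257 W × 2.20 h = 4,965 Wh = 4.965 kWh
hot tub heater: 4950 W × 6.8 h = 33,660 Wh = 33.66 kWh
3D printer: 168 W × 9.7 h = 1,630 Wh = 1.63 kWh
Total energy = 0.008611 + 2.662 + 4.965 + 33.66 + 1.63 = 42.93 kWh
Cost = 42.93 kWh × €0.294 = €12.62

€12.62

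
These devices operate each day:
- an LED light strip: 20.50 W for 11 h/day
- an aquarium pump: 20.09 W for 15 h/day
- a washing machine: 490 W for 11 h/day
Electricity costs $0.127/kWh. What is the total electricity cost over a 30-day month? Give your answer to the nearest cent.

LED light strip: 20.50 W × 11 h × 30 d = 6,765 Wh = 6.765 kWh
aquarium pump: 20.09 W × 15 h × 30 d = 9,040 Wh = 9.04 kWh
washing machine: 490 W × 11 h × 30 d = 161,700 Wh = 161.7 kWh
Total energy = 6.765 + 9.04 + 161.7 = 177.5 kWh
Cost = 177.5 kWh × $0.127 = $22.54

$22.54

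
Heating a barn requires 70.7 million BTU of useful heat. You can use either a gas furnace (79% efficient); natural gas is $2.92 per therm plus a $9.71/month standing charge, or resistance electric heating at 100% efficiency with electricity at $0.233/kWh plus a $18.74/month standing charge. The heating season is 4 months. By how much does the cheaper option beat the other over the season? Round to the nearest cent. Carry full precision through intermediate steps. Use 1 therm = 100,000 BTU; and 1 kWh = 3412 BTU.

$2250.89

Heat load = 70.7 × 10⁶ BTU = 70,700,000 BTU
Gas: input = 70,700,000 / 0.79 = 89,493,671 BTU = 894.9 therm → 894.9 × $2.92 = $2,613.22; + 4 × $9.71 standing = $2,652.06
Electric: 70,700,000 BTU / 3412 = 20,720 kWh → × $0.233 = $4,827.99; + 4 × $18.74 standing = $4,902.95
Difference = |$2,652.06 − $4,902.95| = $2,250.89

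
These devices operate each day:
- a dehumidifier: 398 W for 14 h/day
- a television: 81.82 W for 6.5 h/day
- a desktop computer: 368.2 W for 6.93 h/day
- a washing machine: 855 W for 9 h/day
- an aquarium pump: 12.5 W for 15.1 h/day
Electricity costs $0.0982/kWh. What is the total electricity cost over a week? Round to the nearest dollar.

dehumidifier: 398 W × 14 h × 7 d = 39,004 Wh = 39 kWh
television: 81.82 W × 6.5 h × 7 d = 3,723 Wh = 3.723 kWh
desktop computer: 368.2 W × 6.93 h × 7 d = 17,861 Wh = 17.86 kWh
washing machine: 855 W × 9 h × 7 d = 53,865 Wh = 53.87 kWh
aquarium pump: 12.5 W × 15.1 h × 7 d = 1,321 Wh = 1.321 kWh
Total energy = 39 + 3.723 + 17.86 + 53.87 + 1.321 = 115.8 kWh
Cost = 115.8 kWh × $0.0982 = $11.37 ≈ $11

$11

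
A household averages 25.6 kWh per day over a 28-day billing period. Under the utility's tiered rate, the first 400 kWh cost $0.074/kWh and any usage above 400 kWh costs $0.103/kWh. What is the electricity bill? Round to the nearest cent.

$62.23

Usage = 25.6 kWh/day × 28 days = 716.8 kWh
First 400 kWh × $0.074 = $29.60
Remaining 316.8 kWh × $0.103 = $32.63
Total = $62.23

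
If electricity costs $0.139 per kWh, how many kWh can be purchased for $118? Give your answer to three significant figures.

$118 / $0.139 per kWh = 848.9 kWh

849 kWh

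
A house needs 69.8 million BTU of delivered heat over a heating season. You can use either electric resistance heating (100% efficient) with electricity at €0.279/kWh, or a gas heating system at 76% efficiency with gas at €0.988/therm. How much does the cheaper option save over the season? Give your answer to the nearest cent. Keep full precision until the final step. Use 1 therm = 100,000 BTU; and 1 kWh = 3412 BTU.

€4800.16

Heat load = 69.8 × 10⁶ BTU = 69,800,000 BTU
Gas: input = 69,800,000 / 0.76 = 91,842,105 BTU = 918.4 therm → 918.4 × €0.988 = €907.40
Electric: 69,800,000 BTU / 3412 = 20,460 kWh → × €0.279 = €5,707.56
Difference = |€907.40 − €5,707.56| = €4,800.16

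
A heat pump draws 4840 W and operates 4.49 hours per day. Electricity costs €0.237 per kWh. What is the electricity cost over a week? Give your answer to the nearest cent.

€36.05

Energy = 4840 W × 4.49 h/day × 7 days = 152,121 Wh = 152.1 kWh
Cost = 152.1 kWh × €0.237/kWh = €36.05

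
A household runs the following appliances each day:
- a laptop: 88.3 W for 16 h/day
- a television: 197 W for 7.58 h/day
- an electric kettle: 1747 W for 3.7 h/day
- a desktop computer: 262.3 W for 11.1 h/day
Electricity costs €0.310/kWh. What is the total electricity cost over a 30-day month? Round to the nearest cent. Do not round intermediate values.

€114.22

laptop: 88.3 W × 16 h × 30 d = 42,384 Wh = 42.38 kWh
television: 197 W × 7.58 h × 30 d = 44,798 Wh = 44.8 kWh
electric kettle: 1747 W × 3.7 h × 30 d = 193,917 Wh = 193.9 kWh
desktop computer: 262.3 W × 11.1 h × 30 d = 87,346 Wh = 87.35 kWh
Total energy = 42.38 + 44.8 + 193.9 + 87.35 = 368.4 kWh
Cost = 368.4 kWh × €0.310 = €114.22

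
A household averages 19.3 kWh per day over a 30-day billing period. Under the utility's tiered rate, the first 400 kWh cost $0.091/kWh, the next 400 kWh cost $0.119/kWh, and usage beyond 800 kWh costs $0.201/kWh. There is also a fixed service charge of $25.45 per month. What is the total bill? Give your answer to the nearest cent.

Usage = 19.3 kWh/day × 30 days = 579 kWh
First 400 kWh × $0.091 = $36.40
Next 179 kWh × $0.119 = $21.30
Remaining tier: 0 kWh (not reached)
Energy charge = $57.70; + service $25.45 = $83.15

$83.15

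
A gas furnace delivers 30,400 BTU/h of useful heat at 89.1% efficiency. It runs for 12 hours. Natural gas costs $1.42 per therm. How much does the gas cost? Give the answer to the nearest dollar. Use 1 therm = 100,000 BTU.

Heat delivered = 30,400 BTU/h × 12 h = 364,800 BTU
Gas input = 364,800 / 0.891 = 409,428 BTU
= 409,428 / 100,000 = 4.094 therm
Cost = 4.094 × $1.42/therm = $5.81 ≈ $6

$6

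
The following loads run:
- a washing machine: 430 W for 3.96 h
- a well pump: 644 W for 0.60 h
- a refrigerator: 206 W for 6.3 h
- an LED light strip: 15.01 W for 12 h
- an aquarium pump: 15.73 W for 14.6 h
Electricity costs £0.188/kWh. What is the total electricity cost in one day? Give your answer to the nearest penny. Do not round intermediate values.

washing machine: 430 W × 3.96 h = 1,703 Wh = 1.703 kWh
well pump: 644 W × 0.60 h = 386 Wh = 0.3864 kWh
refrigerator: 206 W × 6.3 h = 1,298 Wh = 1.298 kWh
LED light strip: 15.01 W × 12 h = 180 Wh = 0.1801 kWh
aquarium pump: 15.73 W × 14.6 h = 230 Wh = 0.2297 kWh
Total energy = 1.703 + 0.3864 + 1.298 + 0.1801 + 0.2297 = 3.797 kWh
Cost = 3.797 kWh × £0.188 = £0.71

£0.71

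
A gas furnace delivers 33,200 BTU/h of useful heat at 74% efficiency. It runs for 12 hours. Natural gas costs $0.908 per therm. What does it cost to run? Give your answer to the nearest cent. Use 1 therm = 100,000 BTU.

$4.89

Heat delivered = 33,200 BTU/h × 12 h = 398,400 BTU
Gas input = 398,400 / 0.74 = 538,378 BTU
= 538,378 / 100,000 = 5.384 therm
Cost = 5.384 × $0.908/therm = $4.89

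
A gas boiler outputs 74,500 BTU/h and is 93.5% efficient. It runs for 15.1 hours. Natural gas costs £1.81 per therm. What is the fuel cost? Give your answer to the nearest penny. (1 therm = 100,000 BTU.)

£21.78

Heat delivered = 74,500 BTU/h × 15.1 h = 1,124,950 BTU
Gas input = 1,124,950 / 0.935 = 1,203,155 BTU
= 1,203,155 / 100,000 = 12.03 therm
Cost = 12.03 × £1.81/therm = £21.78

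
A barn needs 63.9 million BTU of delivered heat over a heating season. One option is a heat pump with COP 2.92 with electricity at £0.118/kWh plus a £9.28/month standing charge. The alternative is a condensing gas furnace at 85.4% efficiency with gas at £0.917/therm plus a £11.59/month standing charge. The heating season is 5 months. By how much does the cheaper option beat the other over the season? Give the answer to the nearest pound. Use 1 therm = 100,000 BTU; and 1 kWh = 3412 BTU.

£59

Heat load = 63.9 × 10⁶ BTU = 63,900,000 BTU
Gas: input = 63,900,000 / 0.854 = 74,824,356 BTU = 748.2 therm → 748.2 × £0.917 = £686.14; + 5 × £11.59 standing = £744.09
Heat pump: 63,900,000 BTU / 3412 = 18,730 kWh heat; / 2.92 = 6,414 kWh in → × £0.118 = £756.82; + 5 × £9.28 standing = £803.22
Difference = |£744.09 − £803.22| = £59.13 ≈ £59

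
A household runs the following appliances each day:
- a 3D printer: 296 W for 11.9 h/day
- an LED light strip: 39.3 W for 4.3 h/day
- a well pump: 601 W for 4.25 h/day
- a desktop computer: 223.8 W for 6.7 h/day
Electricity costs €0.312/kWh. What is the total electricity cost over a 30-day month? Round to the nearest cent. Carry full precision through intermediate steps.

€72.49

3D printer: 296 W × 11.9 h × 30 d = 105,672 Wh = 105.7 kWh
LED light strip: 39.3 W × 4.3 h × 30 d = 5,070 Wh = 5.07 kWh
well pump: 601 W × 4.25 h × 30 d = 76,628 Wh = 76.63 kWh
desktop computer: 223.8 W × 6.7 h × 30 d = 44,984 Wh = 44.98 kWh
Total energy = 105.7 + 5.07 + 76.63 + 44.98 = 232.4 kWh
Cost = 232.4 kWh × €0.312 = €72.49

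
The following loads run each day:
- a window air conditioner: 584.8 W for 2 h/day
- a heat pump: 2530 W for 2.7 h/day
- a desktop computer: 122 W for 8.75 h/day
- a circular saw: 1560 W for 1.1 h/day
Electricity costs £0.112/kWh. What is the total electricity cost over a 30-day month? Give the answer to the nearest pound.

window air conditioner: 584.8 W × 2 h × 30 d = 35,088 Wh = 35.09 kWh
heat pump: 2530 W × 2.7 h × 30 d = 204,930 Wh = 204.9 kWh
desktop computer: 122 W × 8.75 h × 30 d = 32,025 Wh = 32.02 kWh
circular saw: 1560 W × 1.1 h × 30 d = 51,480 Wh = 51.48 kWh
Total energy = 35.09 + 204.9 + 32.02 + 51.48 = 323.5 kWh
Cost = 323.5 kWh × £0.112 = £36.23 ≈ £36

£36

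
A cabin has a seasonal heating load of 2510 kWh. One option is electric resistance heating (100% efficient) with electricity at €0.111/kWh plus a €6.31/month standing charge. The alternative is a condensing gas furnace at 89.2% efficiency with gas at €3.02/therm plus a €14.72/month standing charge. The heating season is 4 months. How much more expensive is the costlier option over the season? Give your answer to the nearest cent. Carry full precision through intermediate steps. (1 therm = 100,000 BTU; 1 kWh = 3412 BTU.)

Heat load = 2510 kWh × 3412 = 8,564,120 BTU
Gas: input = 8,564,120 / 0.892 = 9,601,031 BTU = 96.01 therm → 96.01 × €3.02 = €289.95; + 4 × €14.72 standing = €348.83
Electric: 8,564,120 BTU / 3412 = 2,510 kWh → × €0.111 = €278.61; + 4 × €6.31 standing = €303.85
Difference = |€348.83 − €303.85| = €44.98

€44.98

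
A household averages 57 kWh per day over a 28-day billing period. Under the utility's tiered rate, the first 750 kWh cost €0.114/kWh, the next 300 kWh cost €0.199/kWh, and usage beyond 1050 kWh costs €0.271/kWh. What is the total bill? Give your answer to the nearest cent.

€293.17

Usage = 57 kWh/day × 28 days = 1596 kWh
First 750 kWh × €0.114 = €85.50
Next 300 kWh × €0.199 = €59.70
Remaining 546 kWh × €0.271 = €147.97
Total = €293.17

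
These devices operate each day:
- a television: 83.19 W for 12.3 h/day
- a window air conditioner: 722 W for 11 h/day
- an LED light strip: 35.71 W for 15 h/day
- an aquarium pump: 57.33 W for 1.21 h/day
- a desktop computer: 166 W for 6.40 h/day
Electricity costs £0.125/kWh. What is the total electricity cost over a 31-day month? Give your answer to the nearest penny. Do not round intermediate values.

£41.20

television: 83.19 W × 12.3 h × 31 d = 31,720 Wh = 31.72 kWh
window air conditioner: 722 W × 11 h × 31 d = 246,202 Wh = 246.2 kWh
LED light strip: 35.71 W × 15 h × 31 d = 16,605 Wh = 16.61 kWh
aquarium pump: 57.33 W × 1.21 h × 31 d = 2,150 Wh = 2.15 kWh
desktop computer: 166 W × 6.40 h × 31 d = 32,934 Wh = 32.93 kWh
Total energy = 31.72 + 246.2 + 16.61 + 2.15 + 32.93 = 329.6 kWh
Cost = 329.6 kWh × £0.125 = £41.20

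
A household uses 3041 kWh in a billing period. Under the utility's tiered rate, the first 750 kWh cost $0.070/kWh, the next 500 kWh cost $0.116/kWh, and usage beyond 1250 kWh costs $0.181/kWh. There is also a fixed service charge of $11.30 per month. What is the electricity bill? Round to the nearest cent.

$445.97

First 750 kWh × $0.070 = $52.50
Next 500 kWh × $0.116 = $58.00
Remaining 1791 kWh × $0.181 = $324.17
Energy charge = $434.67; + service $11.30 = $445.97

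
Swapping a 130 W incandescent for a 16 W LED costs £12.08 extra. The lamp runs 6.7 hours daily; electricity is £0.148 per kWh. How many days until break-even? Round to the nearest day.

Power saved = 130 − 16 = 114 W
Daily energy saved = 114 W × 6.7 h = 763.8 Wh = 0.7638 kWh
Daily savings = 0.7638 × £0.148 = £0.1130
Payback = £12.08 / £0.1130 per day = 106.9 days

107 days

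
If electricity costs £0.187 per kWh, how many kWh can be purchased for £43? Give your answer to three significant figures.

230 kWh

£43 / £0.187 per kWh = 229.9 kWh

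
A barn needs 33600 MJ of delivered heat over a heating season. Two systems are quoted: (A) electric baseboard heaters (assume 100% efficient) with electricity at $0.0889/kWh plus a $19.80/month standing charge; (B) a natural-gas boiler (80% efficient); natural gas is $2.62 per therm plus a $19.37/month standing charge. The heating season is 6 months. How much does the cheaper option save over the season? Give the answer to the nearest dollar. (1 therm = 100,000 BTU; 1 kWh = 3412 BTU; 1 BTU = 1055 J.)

Heat load = 33600 MJ = 33,600,000,000 J / 1055 = 31,848,341 BTU
Gas: input = 31,848,341 / 0.80 = 39,810,427 BTU = 398.1 therm → 398.1 × $2.62 = $1,043.03; + 6 × $19.37 standing = $1,159.25
Electric: 31,848,341 BTU / 3412 = 9,334 kWh → × $0.0889 = $829.81; + 6 × $19.80 standing = $948.61
Difference = |$1,159.25 − $948.61| = $210.64 ≈ $211

$211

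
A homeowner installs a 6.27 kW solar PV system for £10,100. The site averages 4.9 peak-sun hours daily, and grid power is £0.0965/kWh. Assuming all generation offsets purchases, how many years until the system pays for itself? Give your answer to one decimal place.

Daily generation = 6.27 kW × 4.9 h = 30.72 kWh
Annual generation = 30.72 × 365 = 11214 kWh
Annual savings = 11214 × £0.0965 = £1,082.14
Payback = £10,100 / £1,082.14 = 9.33 years

9.3 years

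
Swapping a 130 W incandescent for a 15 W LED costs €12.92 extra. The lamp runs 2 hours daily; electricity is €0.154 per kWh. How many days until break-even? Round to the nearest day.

Power saved = 130 − 15 = 115 W
Daily energy saved = 115 W × 2 h = 230 Wh = 0.23 kWh
Daily savings = 0.23 × €0.154 = €0.0354
Payback = €12.92 / €0.0354 per day = 364.8 days

365 days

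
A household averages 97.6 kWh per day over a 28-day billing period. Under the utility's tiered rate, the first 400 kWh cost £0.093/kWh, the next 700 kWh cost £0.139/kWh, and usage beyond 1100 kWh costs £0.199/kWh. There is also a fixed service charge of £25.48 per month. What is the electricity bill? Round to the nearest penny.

Usage = 97.6 kWh/day × 28 days = 2732.8 kWh
First 400 kWh × £0.093 = £37.20
Next 700 kWh × £0.139 = £97.30
Remaining 1632.8 kWh × £0.199 = £324.93
Energy charge = £459.43; + service £25.48 = £484.91

£484.91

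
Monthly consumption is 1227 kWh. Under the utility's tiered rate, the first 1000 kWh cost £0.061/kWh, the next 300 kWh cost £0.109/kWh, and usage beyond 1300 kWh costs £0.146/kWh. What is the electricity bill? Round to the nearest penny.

First 1000 kWh × £0.061 = £61.00
Next 227 kWh × £0.109 = £24.74
Remaining tier: 0 kWh (not reached)
Total = £85.74

£85.74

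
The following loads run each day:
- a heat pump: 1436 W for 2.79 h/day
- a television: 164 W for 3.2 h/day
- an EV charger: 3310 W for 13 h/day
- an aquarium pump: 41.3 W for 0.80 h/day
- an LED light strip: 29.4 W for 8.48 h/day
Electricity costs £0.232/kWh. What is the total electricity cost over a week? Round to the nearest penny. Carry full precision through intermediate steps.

£77.70

heat pump: 1436 W × 2.79 h × 7 d = 28,045 Wh = 28.05 kWh
television: 164 W × 3.2 h × 7 d = 3,674 Wh = 3.674 kWh
EV charger: 3310 W × 13 h × 7 d = 301,210 Wh = 301.2 kWh
aquarium pump: 41.3 W × 0.80 h × 7 d = 231 Wh = 0.2313 kWh
LED light strip: 29.4 W × 8.48 h × 7 d = 1,745 Wh = 1.745 kWh
Total energy = 28.05 + 3.674 + 301.2 + 0.2313 + 1.745 = 334.9 kWh
Cost = 334.9 kWh × £0.232 = £77.70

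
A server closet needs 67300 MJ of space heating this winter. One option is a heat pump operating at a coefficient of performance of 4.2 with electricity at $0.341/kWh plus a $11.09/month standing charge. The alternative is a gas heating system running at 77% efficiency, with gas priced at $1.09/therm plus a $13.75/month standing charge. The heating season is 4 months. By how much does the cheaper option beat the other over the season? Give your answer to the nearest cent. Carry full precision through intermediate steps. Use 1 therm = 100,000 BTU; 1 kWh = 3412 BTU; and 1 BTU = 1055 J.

$604.29

Heat load = 67300 MJ = 67,300,000,000 J / 1055 = 63,791,469 BTU
Gas: input = 63,791,469 / 0.77 = 82,846,064 BTU = 828.5 therm → 828.5 × $1.09 = $903.02; + 4 × $13.75 standing = $958.02
Heat pump: 63,791,469 BTU / 3412 = 18,700 kWh heat; / 4.2 = 4,451 kWh in → × $0.341 = $1,517.95; + 4 × $11.09 standing = $1,562.31
Difference = |$958.02 − $1,562.31| = $604.29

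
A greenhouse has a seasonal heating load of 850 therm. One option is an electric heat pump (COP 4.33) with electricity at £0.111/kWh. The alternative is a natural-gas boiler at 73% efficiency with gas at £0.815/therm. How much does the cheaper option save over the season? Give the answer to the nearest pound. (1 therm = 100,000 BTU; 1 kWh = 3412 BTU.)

£310

Heat load = 850 therm × 100,000 = 85,000,000 BTU
Gas: input = 85,000,000 / 0.73 = 116,438,356 BTU = 1,164 therm → 1,164 × £0.815 = £948.97
Heat pump: 85,000,000 BTU / 3412 = 24,910 kWh heat; / 4.33 = 5,753 kWh in → × £0.111 = £638.62
Difference = |£948.97 − £638.62| = £310.35 ≈ £310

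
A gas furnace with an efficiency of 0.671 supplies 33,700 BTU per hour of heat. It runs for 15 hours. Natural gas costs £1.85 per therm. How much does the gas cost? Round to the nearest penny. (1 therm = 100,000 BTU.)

Heat delivered = 33,700 BTU/h × 15 h = 505,500 BTU
Gas input = 505,500 / 0.671 = 753,353 BTU
= 753,353 / 100,000 = 7.534 therm
Cost = 7.534 × £1.85/therm = £13.94

£13.94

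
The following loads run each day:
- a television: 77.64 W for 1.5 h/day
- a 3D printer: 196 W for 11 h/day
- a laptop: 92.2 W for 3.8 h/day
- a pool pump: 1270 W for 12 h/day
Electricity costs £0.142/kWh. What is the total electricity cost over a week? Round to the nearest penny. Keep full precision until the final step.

£17.76

television: 77.64 W × 1.5 h × 7 d = 815 Wh = 0.8152 kWh
3D printer: 196 W × 11 h × 7 d = 15,092 Wh = 15.09 kWh
laptop: 92.2 W × 3.8 h × 7 d = 2,453 Wh = 2.453 kWh
pool pump: 1270 W × 12 h × 7 d = 106,680 Wh = 106.7 kWh
Total energy = 0.8152 + 15.09 + 2.453 + 106.7 = 125 kWh
Cost = 125 kWh × £0.142 = £17.76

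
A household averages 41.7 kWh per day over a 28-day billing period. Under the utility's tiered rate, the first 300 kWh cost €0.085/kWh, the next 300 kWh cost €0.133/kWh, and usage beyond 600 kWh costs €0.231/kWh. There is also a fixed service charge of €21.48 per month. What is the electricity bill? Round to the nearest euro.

Usage = 41.7 kWh/day × 28 days = 1167.6 kWh
First 300 kWh × €0.085 = €25.50
Next 300 kWh × €0.133 = €39.90
Remaining 567.6 kWh × €0.231 = €131.12
Energy charge = €196.52; + service €21.48 = €218.00

€218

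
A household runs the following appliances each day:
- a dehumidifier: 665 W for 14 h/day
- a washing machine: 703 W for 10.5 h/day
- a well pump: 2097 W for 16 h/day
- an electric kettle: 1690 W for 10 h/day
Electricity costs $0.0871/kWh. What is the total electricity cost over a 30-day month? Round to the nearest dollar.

dehumidifier: 665 W × 14 h × 30 d = 279,300 Wh = 279.3 kWh
washing machine: 703 W × 10.5 h × 30 d = 221,445 Wh = 221.4 kWh
well pump: 2097 W × 16 h × 30 d = 1,006,560 Wh = 1,007 kWh
electric kettle: 1690 W × 10 h × 30 d = 507,000 Wh = 507 kWh
Total energy = 279.3 + 221.4 + 1,007 + 507 = 2,014 kWh
Cost = 2,014 kWh × $0.0871 = $175.45 ≈ $175

$175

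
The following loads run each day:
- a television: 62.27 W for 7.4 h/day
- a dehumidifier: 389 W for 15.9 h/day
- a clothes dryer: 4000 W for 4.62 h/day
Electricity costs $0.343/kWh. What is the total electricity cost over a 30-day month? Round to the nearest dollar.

television: 62.27 W × 7.4 h × 30 d = 13,824 Wh = 13.82 kWh
dehumidifier: 389 W × 15.9 h × 30 d = 185,553 Wh = 185.6 kWh
clothes dryer: 4000 W × 4.62 h × 30 d = 554,400 Wh = 554.4 kWh
Total energy = 13.82 + 185.6 + 554.4 = 753.8 kWh
Cost = 753.8 kWh × $0.343 = $258.55 ≈ $259

$259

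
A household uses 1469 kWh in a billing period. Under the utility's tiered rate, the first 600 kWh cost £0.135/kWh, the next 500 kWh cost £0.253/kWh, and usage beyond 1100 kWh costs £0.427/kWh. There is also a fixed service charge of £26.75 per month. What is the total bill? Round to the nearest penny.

£391.81

First 600 kWh × £0.135 = £81.00
Next 500 kWh × £0.253 = £126.50
Remaining 369 kWh × £0.427 = £157.56
Energy charge = £365.06; + service £26.75 = £391.81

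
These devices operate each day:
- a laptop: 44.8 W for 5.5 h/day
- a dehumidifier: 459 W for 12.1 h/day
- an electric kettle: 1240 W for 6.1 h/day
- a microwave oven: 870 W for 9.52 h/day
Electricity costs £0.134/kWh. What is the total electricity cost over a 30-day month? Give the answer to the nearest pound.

£87

laptop: 44.8 W × 5.5 h × 30 d = 7,392 Wh = 7.392 kWh
dehumidifier: 459 W × 12.1 h × 30 d = 166,617 Wh = 166.6 kWh
electric kettle: 1240 W × 6.1 h × 30 d = 226,920 Wh = 226.9 kWh
microwave oven: 870 W × 9.52 h × 30 d = 248,472 Wh = 248.5 kWh
Total energy = 7.392 + 166.6 + 226.9 + 248.5 = 649.4 kWh
Cost = 649.4 kWh × £0.134 = £87.02 ≈ £87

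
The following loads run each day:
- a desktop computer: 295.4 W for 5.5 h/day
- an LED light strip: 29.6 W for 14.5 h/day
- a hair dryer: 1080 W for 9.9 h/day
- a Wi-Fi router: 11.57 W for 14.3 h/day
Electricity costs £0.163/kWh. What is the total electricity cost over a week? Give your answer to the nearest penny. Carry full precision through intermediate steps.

£14.73

desktop computer: 295.4 W × 5.5 h × 7 d = 11,373 Wh = 11.37 kWh
LED light strip: 29.6 W × 14.5 h × 7 d = 3,004 Wh = 3.004 kWh
hair dryer: 1080 W × 9.9 h × 7 d = 74,844 Wh = 74.84 kWh
Wi-Fi router: 11.57 W × 14.3 h × 7 d = 1,158 Wh = 1.158 kWh
Total energy = 11.37 + 3.004 + 74.84 + 1.158 = 90.38 kWh
Cost = 90.38 kWh × £0.163 = £14.73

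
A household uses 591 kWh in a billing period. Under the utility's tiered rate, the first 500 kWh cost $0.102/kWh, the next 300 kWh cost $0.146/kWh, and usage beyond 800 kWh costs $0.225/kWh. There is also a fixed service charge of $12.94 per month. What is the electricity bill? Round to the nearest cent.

$77.23

First 500 kWh × $0.102 = $51.00
Next 91 kWh × $0.146 = $13.29
Remaining tier: 0 kWh (not reached)
Energy charge = $64.29; + service $12.94 = $77.23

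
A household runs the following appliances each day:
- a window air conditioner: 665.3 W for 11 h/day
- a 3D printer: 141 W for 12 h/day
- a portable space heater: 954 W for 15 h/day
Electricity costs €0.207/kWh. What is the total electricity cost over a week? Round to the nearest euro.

€34

window air conditioner: 665.3 W × 11 h × 7 d = 51,228 Wh = 51.23 kWh
3D printer: 141 W × 12 h × 7 d = 11,844 Wh = 11.84 kWh
portable space heater: 954 W × 15 h × 7 d = 100,170 Wh = 100.2 kWh
Total energy = 51.23 + 11.84 + 100.2 = 163.2 kWh
Cost = 163.2 kWh × €0.207 = €33.79 ≈ €34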